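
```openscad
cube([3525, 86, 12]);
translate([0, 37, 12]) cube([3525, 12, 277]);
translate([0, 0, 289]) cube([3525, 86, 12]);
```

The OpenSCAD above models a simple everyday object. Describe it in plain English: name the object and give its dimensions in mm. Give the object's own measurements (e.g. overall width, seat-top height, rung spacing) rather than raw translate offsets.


An I-beam lying along x, 3525 mm long. Overall section height 301 mm. Two flanges 86 mm wide (y) and 12 mm thick, one on the floor and one at the top; a web 12 mm thick runs between them, centred on the flange width.


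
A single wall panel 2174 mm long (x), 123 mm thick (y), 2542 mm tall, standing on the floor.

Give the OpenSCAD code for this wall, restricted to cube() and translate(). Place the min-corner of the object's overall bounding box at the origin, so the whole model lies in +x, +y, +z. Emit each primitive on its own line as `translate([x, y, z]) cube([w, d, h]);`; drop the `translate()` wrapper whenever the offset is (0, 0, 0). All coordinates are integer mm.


cube([2174, 123, 2542]);


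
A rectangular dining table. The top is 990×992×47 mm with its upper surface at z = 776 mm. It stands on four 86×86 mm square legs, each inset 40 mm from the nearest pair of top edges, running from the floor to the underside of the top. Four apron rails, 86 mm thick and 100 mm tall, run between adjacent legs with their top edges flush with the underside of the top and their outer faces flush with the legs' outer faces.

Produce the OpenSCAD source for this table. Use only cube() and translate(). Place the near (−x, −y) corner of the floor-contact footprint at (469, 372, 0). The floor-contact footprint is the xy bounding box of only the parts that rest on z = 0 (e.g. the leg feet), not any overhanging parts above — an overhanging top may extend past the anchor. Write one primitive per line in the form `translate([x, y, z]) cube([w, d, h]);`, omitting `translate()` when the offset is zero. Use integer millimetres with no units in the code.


translate([429, 332, 729]) cube([990, 992, 47]);
translate([469, 372, 0]) cube([86, 86, 729]);
translate([1293, 372, 0]) cube([86, 86, 729]);
translate([469, 1198, 0]) cube([86, 86, 729]);
translate([1293, 1198, 0]) cube([86, 86, 729]);
translate([555, 372, 629]) cube([738, 86, 100]);
translate([555, 1198, 629]) cube([738, 86, 100]);
translate([469, 458, 629]) cube([86, 740, 100]);
translate([1293, 458, 629]) cube([86, 740, 100]);


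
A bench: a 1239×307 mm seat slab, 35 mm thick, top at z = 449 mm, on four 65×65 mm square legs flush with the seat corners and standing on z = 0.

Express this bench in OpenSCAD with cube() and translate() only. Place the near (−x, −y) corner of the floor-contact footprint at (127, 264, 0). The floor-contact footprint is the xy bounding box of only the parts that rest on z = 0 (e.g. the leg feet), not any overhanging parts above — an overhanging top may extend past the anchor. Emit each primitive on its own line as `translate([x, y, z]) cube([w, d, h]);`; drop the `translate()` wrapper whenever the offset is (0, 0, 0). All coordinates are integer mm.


// leg_h = 449 − 35 = 414
translate([127, 264, 414]) cube([1239, 307, 35]);
translate([127, 264, 0]) cube([65, 65, 414]);
translate([127, 506, 0]) cube([65, 65, 414]);
translate([1301, 264, 0]) cube([65, 65, 414]);
translate([1301, 506, 0]) cube([65, 65, 414]);


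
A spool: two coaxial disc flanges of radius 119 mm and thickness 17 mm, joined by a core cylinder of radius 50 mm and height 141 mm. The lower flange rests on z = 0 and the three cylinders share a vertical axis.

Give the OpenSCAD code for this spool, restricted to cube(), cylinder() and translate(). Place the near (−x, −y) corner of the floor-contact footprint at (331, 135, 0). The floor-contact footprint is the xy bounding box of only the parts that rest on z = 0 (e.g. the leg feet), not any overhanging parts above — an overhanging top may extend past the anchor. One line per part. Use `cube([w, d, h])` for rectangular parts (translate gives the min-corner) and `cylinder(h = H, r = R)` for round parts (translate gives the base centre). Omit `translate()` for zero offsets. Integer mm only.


translate([450, 254, 0]) cylinder(h = 17, r = 119);
translate([450, 254, 17]) cylinder(h = 141, r = 50);
translate([450, 254, 158]) cylinder(h = 17, r = 119);


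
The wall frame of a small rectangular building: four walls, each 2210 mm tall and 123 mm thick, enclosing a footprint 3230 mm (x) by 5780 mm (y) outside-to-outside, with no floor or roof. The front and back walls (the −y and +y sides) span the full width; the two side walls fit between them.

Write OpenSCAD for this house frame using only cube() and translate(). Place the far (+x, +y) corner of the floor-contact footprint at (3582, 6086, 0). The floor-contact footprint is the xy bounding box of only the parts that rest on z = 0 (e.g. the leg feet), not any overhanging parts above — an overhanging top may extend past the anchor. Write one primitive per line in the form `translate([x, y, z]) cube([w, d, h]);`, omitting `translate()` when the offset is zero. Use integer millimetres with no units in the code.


translate([352, 306, 0]) cube([3230, 123, 2210]);
translate([352, 5963, 0]) cube([3230, 123, 2210]);
translate([352, 429, 0]) cube([123, 5534, 2210]);
translate([3459, 429, 0]) cube([123, 5534, 2210]);


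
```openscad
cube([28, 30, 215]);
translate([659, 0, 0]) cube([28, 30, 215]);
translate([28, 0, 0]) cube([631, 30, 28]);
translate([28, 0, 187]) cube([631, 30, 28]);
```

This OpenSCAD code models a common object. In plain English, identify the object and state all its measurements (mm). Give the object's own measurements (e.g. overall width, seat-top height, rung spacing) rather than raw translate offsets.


A rectangular picture frame lying in the x–z plane (depth along y). The opening is 631 mm wide (x) by 159 mm tall (z), surrounded by a border 28 mm wide on all four sides. The frame is 30 mm deep and is made of two full-height vertical stiles with two horizontal rails fitted between them.


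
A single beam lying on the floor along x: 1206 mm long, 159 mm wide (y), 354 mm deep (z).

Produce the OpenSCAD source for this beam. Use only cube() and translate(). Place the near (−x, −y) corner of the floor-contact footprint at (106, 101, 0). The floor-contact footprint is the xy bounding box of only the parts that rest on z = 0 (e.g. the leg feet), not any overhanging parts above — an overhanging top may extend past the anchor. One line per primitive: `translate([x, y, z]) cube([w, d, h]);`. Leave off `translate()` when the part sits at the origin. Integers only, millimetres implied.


translate([106, 101, 0]) cube([1206, 159, 354]);


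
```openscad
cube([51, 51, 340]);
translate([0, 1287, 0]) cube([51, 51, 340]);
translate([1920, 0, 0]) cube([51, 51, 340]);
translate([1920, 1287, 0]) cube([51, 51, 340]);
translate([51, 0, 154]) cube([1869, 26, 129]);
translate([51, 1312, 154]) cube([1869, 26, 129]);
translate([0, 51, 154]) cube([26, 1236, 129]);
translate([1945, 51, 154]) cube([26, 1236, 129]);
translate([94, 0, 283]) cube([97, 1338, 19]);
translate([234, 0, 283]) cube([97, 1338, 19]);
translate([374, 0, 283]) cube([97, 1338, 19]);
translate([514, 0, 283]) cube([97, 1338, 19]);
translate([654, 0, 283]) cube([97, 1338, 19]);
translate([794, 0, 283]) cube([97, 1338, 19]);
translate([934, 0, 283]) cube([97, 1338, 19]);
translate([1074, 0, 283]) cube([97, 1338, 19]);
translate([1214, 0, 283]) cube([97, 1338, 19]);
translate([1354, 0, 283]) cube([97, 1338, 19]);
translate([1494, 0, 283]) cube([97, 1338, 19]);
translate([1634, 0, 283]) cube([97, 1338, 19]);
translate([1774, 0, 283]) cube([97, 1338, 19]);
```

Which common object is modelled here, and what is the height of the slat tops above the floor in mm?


A bed frame. The slat-top height is 302 mm.

Four posts, four rails, and a row of slats — a bed frame. Slats sit on the rails at z = 154 + 129 = 283; with slat thickness 19, the top is 302 mm.


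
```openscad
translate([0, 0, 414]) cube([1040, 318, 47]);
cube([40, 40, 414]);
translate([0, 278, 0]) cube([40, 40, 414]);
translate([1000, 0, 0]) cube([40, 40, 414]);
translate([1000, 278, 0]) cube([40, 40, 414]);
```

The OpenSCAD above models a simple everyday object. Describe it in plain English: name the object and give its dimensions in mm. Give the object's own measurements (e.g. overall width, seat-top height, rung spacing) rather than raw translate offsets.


A bench: a 1040×318 mm seat slab, 47 mm thick, top at z = 461 mm, on four 40×40 mm square legs flush with the seat corners and standing on z = 0.


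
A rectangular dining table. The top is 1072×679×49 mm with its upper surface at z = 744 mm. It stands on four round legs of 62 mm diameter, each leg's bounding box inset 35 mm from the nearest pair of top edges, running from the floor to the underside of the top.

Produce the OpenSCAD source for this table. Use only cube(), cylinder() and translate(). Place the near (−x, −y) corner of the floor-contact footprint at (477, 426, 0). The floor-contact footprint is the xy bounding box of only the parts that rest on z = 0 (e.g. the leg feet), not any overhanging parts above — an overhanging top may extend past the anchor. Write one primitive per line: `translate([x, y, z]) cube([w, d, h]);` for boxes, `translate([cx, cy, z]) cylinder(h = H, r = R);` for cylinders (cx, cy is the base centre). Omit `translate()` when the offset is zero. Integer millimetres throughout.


translate([442, 391, 695]) cube([1072, 679, 49]);
translate([508, 457, 0]) cylinder(h = 695, r = 31);
translate([1448, 457, 0]) cylinder(h = 695, r = 31);
translate([508, 1004, 0]) cylinder(h = 695, r = 31);
translate([1448, 1004, 0]) cylinder(h = 695, r = 31);


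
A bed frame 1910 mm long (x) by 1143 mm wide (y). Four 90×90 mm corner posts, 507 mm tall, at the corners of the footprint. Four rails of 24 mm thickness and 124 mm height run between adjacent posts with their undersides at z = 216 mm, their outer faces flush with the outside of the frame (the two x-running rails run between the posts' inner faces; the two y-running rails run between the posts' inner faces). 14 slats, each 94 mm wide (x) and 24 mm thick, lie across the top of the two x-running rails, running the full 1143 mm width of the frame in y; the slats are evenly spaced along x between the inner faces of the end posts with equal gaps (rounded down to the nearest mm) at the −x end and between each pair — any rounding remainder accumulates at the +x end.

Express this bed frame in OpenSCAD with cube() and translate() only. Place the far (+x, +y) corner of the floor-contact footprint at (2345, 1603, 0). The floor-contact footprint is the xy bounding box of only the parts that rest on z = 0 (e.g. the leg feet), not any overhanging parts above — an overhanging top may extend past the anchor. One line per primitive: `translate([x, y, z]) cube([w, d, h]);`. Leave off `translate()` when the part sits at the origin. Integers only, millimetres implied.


translate([435, 460, 0]) cube([90, 90, 507]);
translate([435, 1513, 0]) cube([90, 90, 507]);
translate([2255, 460, 0]) cube([90, 90, 507]);
translate([2255, 1513, 0]) cube([90, 90, 507]);
translate([525, 460, 216]) cube([1730, 24, 124]);
translate([525, 1579, 216]) cube([1730, 24, 124]);
translate([435, 550, 216]) cube([24, 963, 124]);
translate([2321, 550, 216]) cube([24, 963, 124]);
translate([552, 460, 340]) cube([94, 1143, 24]);
translate([673, 460, 340]) cube([94, 1143, 24]);
translate([794, 460, 340]) cube([94, 1143, 24]);
translate([915, 460, 340]) cube([94, 1143, 24]);
translate([1036, 460, 340]) cube([94, 1143, 24]);
translate([1157, 460, 340]) cube([94, 1143, 24]);
translate([1278, 460, 340]) cube([94, 1143, 24]);
translate([1399, 460, 340]) cube([94, 1143, 24]);
translate([1520, 460, 340]) cube([94, 1143, 24]);
translate([1641, 460, 340]) cube([94, 1143, 24]);
translate([1762, 460, 340]) cube([94, 1143, 24]);
translate([1883, 460, 340]) cube([94, 1143, 24]);
translate([2004, 460, 340]) cube([94, 1143, 24]);
translate([2125, 460, 340]) cube([94, 1143, 24]);


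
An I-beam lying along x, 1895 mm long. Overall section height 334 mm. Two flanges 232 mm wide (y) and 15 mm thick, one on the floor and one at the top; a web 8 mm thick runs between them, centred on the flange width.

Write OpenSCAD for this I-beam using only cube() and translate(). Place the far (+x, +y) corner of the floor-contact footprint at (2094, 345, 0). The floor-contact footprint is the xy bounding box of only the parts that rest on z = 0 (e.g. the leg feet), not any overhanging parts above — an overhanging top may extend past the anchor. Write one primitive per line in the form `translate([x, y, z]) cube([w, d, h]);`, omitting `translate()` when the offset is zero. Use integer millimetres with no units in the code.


translate([199, 113, 0]) cube([1895, 232, 15]);
translate([199, 225, 15]) cube([1895, 8, 304]);
translate([199, 113, 319]) cube([1895, 232, 15]);


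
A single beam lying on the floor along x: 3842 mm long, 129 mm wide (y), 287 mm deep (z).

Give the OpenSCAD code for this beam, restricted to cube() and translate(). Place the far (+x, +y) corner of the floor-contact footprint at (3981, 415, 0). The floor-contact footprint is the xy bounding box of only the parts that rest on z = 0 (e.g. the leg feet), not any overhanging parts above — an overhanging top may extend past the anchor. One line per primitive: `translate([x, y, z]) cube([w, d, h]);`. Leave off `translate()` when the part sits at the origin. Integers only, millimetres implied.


translate([139, 286, 0]) cube([3842, 129, 287]);


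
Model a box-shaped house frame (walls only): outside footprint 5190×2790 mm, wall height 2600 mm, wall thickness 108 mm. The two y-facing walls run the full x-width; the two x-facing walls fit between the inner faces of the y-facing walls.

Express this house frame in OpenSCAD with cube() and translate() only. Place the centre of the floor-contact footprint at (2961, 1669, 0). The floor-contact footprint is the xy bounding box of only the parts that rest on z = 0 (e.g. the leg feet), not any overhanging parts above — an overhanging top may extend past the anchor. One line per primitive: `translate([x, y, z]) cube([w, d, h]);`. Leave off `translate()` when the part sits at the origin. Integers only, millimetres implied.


translate([366, 274, 0]) cube([5190, 108, 2600]);
translate([366, 2956, 0]) cube([5190, 108, 2600]);
translate([366, 382, 0]) cube([108, 2574, 2600]);
translate([5448, 382, 0]) cube([108, 2574, 2600]);


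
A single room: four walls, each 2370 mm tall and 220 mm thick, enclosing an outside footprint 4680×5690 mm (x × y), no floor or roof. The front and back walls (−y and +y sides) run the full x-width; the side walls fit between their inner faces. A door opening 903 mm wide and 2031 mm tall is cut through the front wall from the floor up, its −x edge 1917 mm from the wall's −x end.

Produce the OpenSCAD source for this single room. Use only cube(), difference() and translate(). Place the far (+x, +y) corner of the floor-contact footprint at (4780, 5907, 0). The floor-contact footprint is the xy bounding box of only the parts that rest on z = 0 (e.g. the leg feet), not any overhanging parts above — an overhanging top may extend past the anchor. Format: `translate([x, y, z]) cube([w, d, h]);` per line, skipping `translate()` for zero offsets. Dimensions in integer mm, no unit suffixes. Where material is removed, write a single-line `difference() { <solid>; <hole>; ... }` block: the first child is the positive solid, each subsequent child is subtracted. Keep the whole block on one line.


difference() { translate([100, 217, 0]) cube([4680, 220, 2370]); translate([2017, 217, 0]) cube([903, 220, 2031]); }
translate([100, 5687, 0]) cube([4680, 220, 2370]);
translate([100, 437, 0]) cube([220, 5250, 2370]);
translate([4560, 437, 0]) cube([220, 5250, 2370]);


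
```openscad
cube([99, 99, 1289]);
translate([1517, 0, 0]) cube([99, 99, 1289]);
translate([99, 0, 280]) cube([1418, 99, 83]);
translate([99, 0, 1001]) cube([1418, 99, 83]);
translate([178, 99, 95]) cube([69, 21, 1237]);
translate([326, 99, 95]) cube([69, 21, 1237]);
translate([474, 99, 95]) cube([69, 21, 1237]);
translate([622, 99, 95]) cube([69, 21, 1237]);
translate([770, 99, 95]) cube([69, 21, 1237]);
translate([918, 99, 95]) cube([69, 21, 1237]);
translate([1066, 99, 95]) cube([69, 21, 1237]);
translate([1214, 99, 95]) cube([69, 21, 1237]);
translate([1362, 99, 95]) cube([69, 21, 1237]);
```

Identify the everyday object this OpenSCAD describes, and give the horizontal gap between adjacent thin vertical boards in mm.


A fence section. The picket gap is 79 mm.

Two posts, two rails, 9 pickets — a fence section. Span 1418 mm holds 9 pickets of 69 mm with 10 equal gaps: ⌊(1418 − 9·69) / 10⌋ = 79 mm.


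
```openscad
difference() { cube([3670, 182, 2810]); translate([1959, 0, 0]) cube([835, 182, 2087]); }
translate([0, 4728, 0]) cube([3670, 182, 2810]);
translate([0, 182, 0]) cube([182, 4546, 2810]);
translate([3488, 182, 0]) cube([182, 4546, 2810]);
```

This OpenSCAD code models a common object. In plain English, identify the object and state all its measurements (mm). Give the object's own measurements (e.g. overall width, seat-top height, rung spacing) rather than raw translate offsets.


A single room: four walls, each 2810 mm tall and 182 mm thick, enclosing an outside footprint 3670×4910 mm (x × y), no floor or roof. The front and back walls (−y and +y sides) run the full x-width; the side walls fit between their inner faces. A door opening 835 mm wide and 2087 mm tall is cut through the front wall from the floor up, its −x edge 1959 mm from the wall's −x end.


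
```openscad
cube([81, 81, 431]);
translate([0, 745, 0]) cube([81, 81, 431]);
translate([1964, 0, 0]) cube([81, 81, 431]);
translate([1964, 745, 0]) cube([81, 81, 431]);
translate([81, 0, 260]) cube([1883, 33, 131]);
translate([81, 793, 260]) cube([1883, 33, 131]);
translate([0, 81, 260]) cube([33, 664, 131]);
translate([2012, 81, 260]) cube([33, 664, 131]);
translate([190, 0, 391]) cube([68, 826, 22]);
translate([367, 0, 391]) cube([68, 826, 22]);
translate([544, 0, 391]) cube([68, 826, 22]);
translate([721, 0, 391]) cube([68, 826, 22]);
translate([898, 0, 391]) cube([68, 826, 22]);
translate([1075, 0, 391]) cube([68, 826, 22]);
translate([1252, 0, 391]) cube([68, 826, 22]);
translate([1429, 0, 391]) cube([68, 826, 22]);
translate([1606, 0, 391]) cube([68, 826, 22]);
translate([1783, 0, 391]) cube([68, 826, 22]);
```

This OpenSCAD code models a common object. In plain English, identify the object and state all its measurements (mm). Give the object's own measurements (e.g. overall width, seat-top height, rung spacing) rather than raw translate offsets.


A bed frame 2045 mm long (x) by 826 mm wide (y). Four 81×81 mm corner posts, 431 mm tall, at the corners of the footprint. Four rails of 33 mm thickness and 131 mm height run between adjacent posts with their undersides at z = 260 mm, their outer faces flush with the outside of the frame (the two x-running rails run between the posts' inner faces; the two y-running rails run between the posts' inner faces). 10 slats, each 68 mm wide (x) and 22 mm thick, lie across the top of the two x-running rails, running the full 826 mm width of the frame in y; along x they sit between the end posts with a 109 mm gap after the −x posts and between neighbouring slats, leaving 113 mm before the +x posts.


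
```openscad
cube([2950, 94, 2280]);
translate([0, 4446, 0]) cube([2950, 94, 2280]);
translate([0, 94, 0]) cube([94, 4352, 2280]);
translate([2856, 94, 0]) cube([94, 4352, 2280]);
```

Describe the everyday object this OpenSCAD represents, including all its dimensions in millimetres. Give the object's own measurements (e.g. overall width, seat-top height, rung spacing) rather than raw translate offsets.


The wall frame of a small rectangular building: four walls, each 2280 mm tall and 94 mm thick, enclosing a footprint 2950 mm (x) by 4540 mm (y) outside-to-outside, with no floor or roof. The front and back walls (the −y and +y sides) span the full width; the two side walls fit between them.


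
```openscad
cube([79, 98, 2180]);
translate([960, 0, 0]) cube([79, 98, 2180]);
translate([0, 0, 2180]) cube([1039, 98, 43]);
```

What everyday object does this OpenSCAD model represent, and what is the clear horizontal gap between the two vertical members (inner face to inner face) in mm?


A door frame. The clear opening width is 881 mm.

Two 2180 mm tall posts with a header on top — a door frame. The left jamb is 79 mm wide at x = 0; the right jamb starts at x = 960. The clear opening is 960 − 79 = 881 mm.


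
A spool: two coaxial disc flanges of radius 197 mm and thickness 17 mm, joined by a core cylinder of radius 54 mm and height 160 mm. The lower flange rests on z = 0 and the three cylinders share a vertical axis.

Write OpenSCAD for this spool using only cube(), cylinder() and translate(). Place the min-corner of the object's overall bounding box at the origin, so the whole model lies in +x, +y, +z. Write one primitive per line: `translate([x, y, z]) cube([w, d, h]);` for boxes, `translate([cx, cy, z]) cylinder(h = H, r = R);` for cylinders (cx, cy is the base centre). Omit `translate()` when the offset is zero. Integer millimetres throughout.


translate([197, 197, 0]) cylinder(h = 17, r = 197);
translate([197, 197, 17]) cylinder(h = 160, r = 54);
translate([197, 197, 177]) cylinder(h = 17, r = 197);


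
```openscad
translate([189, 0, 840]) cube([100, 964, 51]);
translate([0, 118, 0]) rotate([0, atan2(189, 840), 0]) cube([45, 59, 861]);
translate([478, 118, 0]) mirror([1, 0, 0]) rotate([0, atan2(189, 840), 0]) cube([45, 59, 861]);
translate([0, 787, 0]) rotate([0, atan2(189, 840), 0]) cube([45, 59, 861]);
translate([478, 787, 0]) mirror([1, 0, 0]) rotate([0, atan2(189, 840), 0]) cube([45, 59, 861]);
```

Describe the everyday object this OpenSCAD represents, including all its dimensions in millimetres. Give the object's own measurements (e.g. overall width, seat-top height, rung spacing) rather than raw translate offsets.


A sawhorse. A 100×964×51 mm beam (x, y, z) sits on two A-frame leg pairs. Each pair is two raked legs of 45×59 mm section (59 mm along y) splaying symmetrically in x. Each leg rises 840 mm vertically over 189 mm of horizontal reach and is 861 mm long along its own axis. Every leg's outer bottom edge rests on the floor and its outer top edge meets a bottom edge of the beam — the left legs (tilting toward +x) meet the beam's −x bottom edge, the right legs (their mirror images, tilting toward −x) meet its +x bottom edge — so the leg tops tuck under the beam, the beam's underside is 840 mm above the floor, and the feet are 478 mm apart outside-to-outside with the beam centred between them. The two leg pairs are set in 118 mm from either end of the beam.


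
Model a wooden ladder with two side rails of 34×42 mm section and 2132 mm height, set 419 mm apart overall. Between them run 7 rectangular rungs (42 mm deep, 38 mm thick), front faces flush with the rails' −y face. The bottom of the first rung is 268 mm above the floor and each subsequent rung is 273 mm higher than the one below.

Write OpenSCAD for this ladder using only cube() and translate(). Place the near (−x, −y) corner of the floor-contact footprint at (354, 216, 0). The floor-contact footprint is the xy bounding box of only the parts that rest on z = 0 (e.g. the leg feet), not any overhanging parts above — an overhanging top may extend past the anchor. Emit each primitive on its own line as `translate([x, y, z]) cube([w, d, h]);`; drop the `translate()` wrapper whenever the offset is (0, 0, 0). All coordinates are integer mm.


translate([354, 216, 0]) cube([34, 42, 2132]);
translate([739, 216, 0]) cube([34, 42, 2132]);
translate([388, 216, 268]) cube([351, 42, 38]);
translate([388, 216, 541]) cube([351, 42, 38]);
translate([388, 216, 814]) cube([351, 42, 38]);
translate([388, 216, 1087]) cube([351, 42, 38]);
translate([388, 216, 1360]) cube([351, 42, 38]);
translate([388, 216, 1633]) cube([351, 42, 38]);
translate([388, 216, 1906]) cube([351, 42, 38]);


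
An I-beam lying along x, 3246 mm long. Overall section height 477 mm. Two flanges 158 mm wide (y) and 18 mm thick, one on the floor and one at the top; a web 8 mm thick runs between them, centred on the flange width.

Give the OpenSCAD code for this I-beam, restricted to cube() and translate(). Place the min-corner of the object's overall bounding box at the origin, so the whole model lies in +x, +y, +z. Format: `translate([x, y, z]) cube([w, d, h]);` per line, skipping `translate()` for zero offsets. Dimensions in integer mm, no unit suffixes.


cube([3246, 158, 18]);
translate([0, 75, 18]) cube([3246, 8, 441]);
translate([0, 0, 459]) cube([3246, 158, 18]);


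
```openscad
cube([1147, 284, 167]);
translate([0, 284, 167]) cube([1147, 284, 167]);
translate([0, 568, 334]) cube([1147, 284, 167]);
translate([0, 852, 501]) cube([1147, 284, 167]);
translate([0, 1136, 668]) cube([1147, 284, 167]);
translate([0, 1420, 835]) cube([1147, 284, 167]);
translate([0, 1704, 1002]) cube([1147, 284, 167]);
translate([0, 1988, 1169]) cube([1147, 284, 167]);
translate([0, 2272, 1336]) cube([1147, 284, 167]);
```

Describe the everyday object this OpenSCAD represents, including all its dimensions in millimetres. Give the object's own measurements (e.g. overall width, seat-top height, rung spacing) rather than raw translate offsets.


A straight staircase of 9 solid steps. Each step is 1147 mm wide (x), 284 mm deep (y, the going) and 167 mm tall (the rise). The first step rests on the floor; each subsequent step sits one going further in +y and one rise higher in +z, directly behind and above the previous step with no overlap.


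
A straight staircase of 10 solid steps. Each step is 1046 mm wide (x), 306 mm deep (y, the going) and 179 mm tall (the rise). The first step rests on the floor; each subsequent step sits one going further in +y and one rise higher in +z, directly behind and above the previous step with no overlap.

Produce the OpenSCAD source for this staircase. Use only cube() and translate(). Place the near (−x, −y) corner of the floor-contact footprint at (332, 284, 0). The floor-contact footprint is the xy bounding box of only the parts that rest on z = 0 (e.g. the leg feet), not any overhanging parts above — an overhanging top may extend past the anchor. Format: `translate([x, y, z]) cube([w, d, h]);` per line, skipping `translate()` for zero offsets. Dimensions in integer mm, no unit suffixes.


translate([332, 284, 0]) cube([1046, 306, 179]);
translate([332, 590, 179]) cube([1046, 306, 179]);
translate([332, 896, 358]) cube([1046, 306, 179]);
translate([332, 1202, 537]) cube([1046, 306, 179]);
translate([332, 1508, 716]) cube([1046, 306, 179]);
translate([332, 1814, 895]) cube([1046, 306, 179]);
translate([332, 2120, 1074]) cube([1046, 306, 179]);
translate([332, 2426, 1253]) cube([1046, 306, 179]);
translate([332, 2732, 1432]) cube([1046, 306, 179]);
translate([332, 3038, 1611]) cube([1046, 306, 179]);


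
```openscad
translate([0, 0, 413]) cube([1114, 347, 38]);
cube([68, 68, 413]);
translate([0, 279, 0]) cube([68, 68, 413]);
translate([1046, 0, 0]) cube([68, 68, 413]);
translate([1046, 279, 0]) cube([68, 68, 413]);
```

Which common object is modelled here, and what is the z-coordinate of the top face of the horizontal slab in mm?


A bench. The seat-top height is 451 mm.

A long slab on four corner posts — a bench. The slab sits at z = 413 with thickness 38, so the top is 413 + 38 = 451 mm.


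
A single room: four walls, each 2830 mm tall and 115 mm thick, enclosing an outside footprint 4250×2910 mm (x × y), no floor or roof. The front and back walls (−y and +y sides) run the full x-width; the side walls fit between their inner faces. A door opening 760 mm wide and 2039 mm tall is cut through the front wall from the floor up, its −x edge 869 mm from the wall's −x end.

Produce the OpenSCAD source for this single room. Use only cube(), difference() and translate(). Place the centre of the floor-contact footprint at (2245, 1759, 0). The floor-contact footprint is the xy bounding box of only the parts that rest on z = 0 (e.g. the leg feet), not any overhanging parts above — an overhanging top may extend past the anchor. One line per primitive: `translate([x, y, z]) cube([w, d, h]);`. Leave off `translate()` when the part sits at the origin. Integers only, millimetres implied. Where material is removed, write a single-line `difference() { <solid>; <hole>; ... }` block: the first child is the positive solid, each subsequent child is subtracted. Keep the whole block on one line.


difference() { translate([120, 304, 0]) cube([4250, 115, 2830]); translate([989, 304, 0]) cube([760, 115, 2039]); }
translate([120, 3099, 0]) cube([4250, 115, 2830]);
translate([120, 419, 0]) cube([115, 2680, 2830]);
translate([4255, 419, 0]) cube([115, 2680, 2830]);


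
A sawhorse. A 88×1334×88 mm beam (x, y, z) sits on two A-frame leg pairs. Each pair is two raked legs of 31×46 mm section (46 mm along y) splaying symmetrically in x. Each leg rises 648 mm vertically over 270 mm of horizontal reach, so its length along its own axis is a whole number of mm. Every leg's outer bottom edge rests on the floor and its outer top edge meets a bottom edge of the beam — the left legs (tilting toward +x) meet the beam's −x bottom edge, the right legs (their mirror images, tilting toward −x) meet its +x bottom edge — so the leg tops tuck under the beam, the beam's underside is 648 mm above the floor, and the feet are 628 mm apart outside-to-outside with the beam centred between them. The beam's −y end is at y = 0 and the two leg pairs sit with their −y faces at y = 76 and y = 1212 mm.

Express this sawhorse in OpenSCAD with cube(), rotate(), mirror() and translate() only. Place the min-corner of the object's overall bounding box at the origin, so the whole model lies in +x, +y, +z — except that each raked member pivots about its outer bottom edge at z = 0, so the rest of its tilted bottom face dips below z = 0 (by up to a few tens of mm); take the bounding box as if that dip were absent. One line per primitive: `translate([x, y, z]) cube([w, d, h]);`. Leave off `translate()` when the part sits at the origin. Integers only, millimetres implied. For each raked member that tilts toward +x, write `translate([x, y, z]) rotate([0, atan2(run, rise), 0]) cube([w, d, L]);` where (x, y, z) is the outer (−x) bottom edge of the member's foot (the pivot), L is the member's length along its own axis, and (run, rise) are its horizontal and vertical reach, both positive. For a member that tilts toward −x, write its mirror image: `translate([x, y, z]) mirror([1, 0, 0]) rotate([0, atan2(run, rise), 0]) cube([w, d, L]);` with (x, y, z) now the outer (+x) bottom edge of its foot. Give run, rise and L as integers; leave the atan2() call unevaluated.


translate([270, 0, 648]) cube([88, 1334, 88]);
translate([0, 76, 0]) rotate([0, atan2(270, 648), 0]) cube([31, 46, 702]);
translate([628, 76, 0]) mirror([1, 0, 0]) rotate([0, atan2(270, 648), 0]) cube([31, 46, 702]);
translate([0, 1212, 0]) rotate([0, atan2(270, 648), 0]) cube([31, 46, 702]);
translate([628, 1212, 0]) mirror([1, 0, 0]) rotate([0, atan2(270, 648), 0]) cube([31, 46, 702]);


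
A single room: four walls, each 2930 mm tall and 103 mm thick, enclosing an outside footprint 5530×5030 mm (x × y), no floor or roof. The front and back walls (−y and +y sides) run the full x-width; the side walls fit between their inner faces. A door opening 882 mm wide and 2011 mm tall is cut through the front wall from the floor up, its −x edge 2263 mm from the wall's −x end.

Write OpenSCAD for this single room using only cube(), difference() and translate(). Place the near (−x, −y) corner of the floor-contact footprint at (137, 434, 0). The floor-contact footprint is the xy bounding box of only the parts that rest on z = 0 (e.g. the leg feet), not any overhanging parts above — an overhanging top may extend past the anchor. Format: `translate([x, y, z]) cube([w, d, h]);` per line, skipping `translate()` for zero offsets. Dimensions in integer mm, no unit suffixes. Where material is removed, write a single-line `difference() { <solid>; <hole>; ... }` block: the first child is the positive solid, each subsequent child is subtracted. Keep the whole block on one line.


difference() { translate([137, 434, 0]) cube([5530, 103, 2930]); translate([2400, 434, 0]) cube([882, 103, 2011]); }
translate([137, 5361, 0]) cube([5530, 103, 2930]);
translate([137, 537, 0]) cube([103, 4824, 2930]);
translate([5564, 537, 0]) cube([103, 4824, 2930]);


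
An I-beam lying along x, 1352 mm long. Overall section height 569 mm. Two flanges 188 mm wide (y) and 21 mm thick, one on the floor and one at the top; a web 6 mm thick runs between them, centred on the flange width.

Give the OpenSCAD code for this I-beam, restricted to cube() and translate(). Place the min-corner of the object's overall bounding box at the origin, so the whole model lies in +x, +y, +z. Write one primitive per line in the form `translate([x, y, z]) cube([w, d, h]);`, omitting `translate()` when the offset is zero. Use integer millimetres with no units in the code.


cube([1352, 188, 21]);
translate([0, 91, 21]) cube([1352, 6, 527]);
translate([0, 0, 548]) cube([1352, 188, 21]);


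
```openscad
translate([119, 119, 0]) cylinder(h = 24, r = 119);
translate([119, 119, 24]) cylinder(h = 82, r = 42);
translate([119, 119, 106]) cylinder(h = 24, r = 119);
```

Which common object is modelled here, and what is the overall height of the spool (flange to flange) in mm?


A spool. The overall height is 130 mm.

Three coaxial cylinders, large–small–large — a spool. Two 24 mm flanges and a 82 mm core give 24 + 82 + 24 = 130 mm.


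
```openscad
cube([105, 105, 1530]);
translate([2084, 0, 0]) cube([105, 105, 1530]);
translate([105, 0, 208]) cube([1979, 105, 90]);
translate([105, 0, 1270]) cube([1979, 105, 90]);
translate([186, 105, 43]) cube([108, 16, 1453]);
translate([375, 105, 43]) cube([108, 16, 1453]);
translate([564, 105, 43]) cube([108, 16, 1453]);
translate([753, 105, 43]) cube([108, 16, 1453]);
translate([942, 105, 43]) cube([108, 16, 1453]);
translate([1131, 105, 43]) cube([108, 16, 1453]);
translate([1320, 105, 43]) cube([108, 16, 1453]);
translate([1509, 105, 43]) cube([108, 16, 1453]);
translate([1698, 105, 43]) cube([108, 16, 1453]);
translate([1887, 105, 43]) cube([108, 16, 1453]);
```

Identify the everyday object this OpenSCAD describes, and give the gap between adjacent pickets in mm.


A fence section. The picket gap is 81 mm.

Two posts, two rails, 10 pickets — a fence section. Span 1979 mm holds 10 pickets of 108 mm with 11 equal gaps: ⌊(1979 − 10·108) / 11⌋ = 81 mm.


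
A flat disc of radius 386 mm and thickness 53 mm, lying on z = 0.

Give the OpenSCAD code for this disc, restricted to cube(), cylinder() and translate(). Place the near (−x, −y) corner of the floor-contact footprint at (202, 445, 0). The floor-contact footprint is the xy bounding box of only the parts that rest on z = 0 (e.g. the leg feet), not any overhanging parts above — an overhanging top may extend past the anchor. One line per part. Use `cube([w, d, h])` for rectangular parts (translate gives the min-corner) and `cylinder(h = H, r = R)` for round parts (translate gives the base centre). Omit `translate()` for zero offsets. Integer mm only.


translate([588, 831, 0]) cylinder(h = 53, r = 386);


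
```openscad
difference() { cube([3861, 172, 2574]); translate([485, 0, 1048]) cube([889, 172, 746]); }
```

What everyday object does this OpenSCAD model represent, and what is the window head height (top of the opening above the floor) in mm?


A wall with a window opening. The window head height is 1794 mm.

A wall with a rectangular opening subtracted — a window. Sill at z = 1048, opening 746 mm tall, so the head is at 1048 + 746 = 1794 mm.


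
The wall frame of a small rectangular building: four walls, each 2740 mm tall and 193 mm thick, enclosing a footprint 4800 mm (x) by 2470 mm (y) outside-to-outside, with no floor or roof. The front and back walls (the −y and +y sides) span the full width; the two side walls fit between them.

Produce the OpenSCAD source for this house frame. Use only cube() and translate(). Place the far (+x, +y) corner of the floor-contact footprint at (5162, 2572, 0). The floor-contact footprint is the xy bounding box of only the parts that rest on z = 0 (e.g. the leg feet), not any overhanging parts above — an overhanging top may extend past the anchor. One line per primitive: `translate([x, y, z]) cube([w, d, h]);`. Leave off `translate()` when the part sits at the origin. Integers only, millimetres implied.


translate([362, 102, 0]) cube([4800, 193, 2740]);
translate([362, 2379, 0]) cube([4800, 193, 2740]);
translate([362, 295, 0]) cube([193, 2084, 2740]);
translate([4969, 295, 0]) cube([193, 2084, 2740]);


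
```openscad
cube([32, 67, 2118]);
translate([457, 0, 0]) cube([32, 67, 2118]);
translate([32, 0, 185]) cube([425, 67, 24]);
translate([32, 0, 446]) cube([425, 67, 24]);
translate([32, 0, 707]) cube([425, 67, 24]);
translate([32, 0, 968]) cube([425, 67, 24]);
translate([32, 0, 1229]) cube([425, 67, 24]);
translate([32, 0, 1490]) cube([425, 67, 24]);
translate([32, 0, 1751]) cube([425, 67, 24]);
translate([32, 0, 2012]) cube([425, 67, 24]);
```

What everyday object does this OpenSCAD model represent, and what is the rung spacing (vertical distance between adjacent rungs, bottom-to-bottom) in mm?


A ladder. The rung spacing is 261 mm.

Two tall 32×67 posts with 8 short bars between them — a ladder. Adjacent rungs sit at z = 185 and z = 446, so the spacing is 446 − 185 = 261 mm.


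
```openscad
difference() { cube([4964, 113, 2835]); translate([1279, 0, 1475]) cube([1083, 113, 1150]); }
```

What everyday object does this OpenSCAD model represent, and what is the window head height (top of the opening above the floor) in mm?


A wall with a window opening. The window head height is 2625 mm.

A wall with a rectangular opening subtracted — a window. Sill at z = 1475, opening 1150 mm tall, so the head is at 1475 + 1150 = 2625 mm.


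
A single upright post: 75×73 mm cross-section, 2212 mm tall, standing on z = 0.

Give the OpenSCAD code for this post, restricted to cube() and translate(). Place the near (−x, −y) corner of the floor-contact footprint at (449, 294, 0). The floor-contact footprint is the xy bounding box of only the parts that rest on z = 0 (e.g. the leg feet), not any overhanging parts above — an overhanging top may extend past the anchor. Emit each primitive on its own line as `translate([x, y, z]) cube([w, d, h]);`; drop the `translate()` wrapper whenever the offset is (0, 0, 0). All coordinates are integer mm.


translate([449, 294, 0]) cube([75, 73, 2212]);


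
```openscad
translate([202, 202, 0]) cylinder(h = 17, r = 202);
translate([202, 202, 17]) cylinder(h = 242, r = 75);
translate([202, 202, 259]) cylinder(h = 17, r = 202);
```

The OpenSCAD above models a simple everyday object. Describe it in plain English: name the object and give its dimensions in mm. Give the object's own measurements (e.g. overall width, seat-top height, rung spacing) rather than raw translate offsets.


A spool: two coaxial disc flanges of radius 202 mm and thickness 17 mm, joined by a core cylinder of radius 75 mm and height 242 mm. The lower flange rests on z = 0 and the three cylinders share a vertical axis.


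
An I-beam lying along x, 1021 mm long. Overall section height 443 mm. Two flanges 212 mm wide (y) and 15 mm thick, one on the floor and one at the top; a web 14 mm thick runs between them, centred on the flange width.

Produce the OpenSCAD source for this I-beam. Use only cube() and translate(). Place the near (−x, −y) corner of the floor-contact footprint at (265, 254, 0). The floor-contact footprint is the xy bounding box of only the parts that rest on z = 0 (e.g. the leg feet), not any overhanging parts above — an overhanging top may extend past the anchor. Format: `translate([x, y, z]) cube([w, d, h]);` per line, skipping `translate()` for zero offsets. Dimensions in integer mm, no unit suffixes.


translate([265, 254, 0]) cube([1021, 212, 15]);
translate([265, 353, 15]) cube([1021, 14, 413]);
translate([265, 254, 428]) cube([1021, 212, 15]);
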